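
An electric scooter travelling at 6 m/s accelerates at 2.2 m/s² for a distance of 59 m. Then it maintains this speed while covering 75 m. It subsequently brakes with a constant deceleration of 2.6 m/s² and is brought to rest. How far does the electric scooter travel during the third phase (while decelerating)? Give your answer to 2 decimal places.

56.85 m

Phase 1 (accelerating): v₀ = 6.00 m/s, a = 2.2 m/s².
v² = v₀² + 2aΔx = 6.00² + 2·2.2·59 = 296 → v = 17.2 m/s
t = (v − v₀)/a = (17.2 − 6.00)/2.2 = 5.09 s

Phase 2 (constant speed): v₀ = 17.2 m/s, a = 0 m/s².
Constant speed: t = d/v = 75/17.2 = 4.36 s

Phase 3 (decelerating): v₀ = 17.2 m/s, a = -2.6 m/s².
v = v₀ + at → t = (0 − 17.2) / -2.6 = 6.61 s
v² = v₀² + 2aΔx → Δx = (0² − 17.2²)/(2·-2.6) = 56.8 m
Distance in phase 3 = 56.8 m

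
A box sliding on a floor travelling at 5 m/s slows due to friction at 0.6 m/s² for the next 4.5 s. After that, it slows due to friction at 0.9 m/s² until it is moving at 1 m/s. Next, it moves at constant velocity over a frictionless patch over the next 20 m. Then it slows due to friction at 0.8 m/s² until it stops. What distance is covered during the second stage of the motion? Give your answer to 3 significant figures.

Phase 1 (decelerating): v₀ = 5.00 m/s, a = -0.6 m/s².
v = v₀ + at = 5.00 + (-0.6)(4.5) = 2.30 m/s
Δx = v₀t + ½at² = 5.00·4.5 + 0.5·-0.6·4.5² = 16.4 m

Phase 2 (decelerating): v₀ = 2.30 m/s, a = -0.9 m/s².
v = v₀ + at → t = (1 − 2.30) / -0.9 = 1.44 s
v² = v₀² + 2aΔx → Δx = (1² − 2.30²)/(2·-0.9) = 2.38 m
Distance in phase 2 = 2.38 m

2.38 m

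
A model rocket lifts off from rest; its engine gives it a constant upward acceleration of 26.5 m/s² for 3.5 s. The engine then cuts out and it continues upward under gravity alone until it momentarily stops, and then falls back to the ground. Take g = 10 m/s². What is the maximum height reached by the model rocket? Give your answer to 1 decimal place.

592.4 m

Phase 1 (powered ascent): v₀ = 0 m/s, a = 26.5 m/s².
v = v₀ + at = 0 + (26.5)(3.5) = 92.8 m/s
Δx = v₀t + ½at² = 0·3.5 + 0.5·26.5·3.5² = 162 m

Phase 2 (coasting upward): v₀ = 92.8 m/s, a = -10 m/s².
v = v₀ + at → t = (0 − 92.8) / -10 = 9.28 s
v² = v₀² + 2aΔx → Δx = (0² − 92.8²)/(2·-10) = 430 m
Maximum height = 162 + 430 = 592 m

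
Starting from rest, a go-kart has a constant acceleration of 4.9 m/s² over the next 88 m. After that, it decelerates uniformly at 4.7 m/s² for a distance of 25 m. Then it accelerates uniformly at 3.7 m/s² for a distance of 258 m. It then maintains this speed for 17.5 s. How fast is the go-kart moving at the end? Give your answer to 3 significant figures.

50.4 m/s

Phase 1 (accelerating): v₀ = 0 m/s, a = 4.9 m/s².
v² = v₀² + 2aΔx = 0² + 2·4.9·88 = 862 → v = 29.4 m/s
t = (v − v₀)/a = (29.4 − 0)/4.9 = 5.99 s

Phase 2 (decelerating): v₀ = 29.4 m/s, a = -4.7 m/s².
v² = v₀² + 2aΔx = 29.4² + 2·-4.7·25 = 627 → v = 25.0 m/s
t = (v − v₀)/a = (25.0 − 29.4)/-4.7 = 0.919 s

Phase 3 (accelerating): v₀ = 25.0 m/s, a = 3.7 m/s².
v² = v₀² + 2aΔx = 25.0² + 2·3.7·258 = 2540 → v = 50.4 m/s
t = (v − v₀)/a = (50.4 − 25.0)/3.7 = 6.84 s

Phase 4 (constant speed): v₀ = 50.4 m/s, a = 0 m/s².
v = v₀ + at = 50.4 + (0)(17.5) = 50.4 m/s
Δx = v₀t + ½at² = 50.4·17.5 + 0.5·0·17.5² = 881 m
Final speed = 50.4 m/s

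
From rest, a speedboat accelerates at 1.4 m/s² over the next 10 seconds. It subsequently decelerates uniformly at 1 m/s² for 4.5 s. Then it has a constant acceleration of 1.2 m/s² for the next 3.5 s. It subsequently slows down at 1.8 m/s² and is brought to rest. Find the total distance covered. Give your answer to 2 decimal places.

215.61 m

Phase 1 (accelerating): v₀ = 0 m/s, a = 1.4 m/s².
v = v₀ + at = 0 + (1.4)(10) = 14.0 m/s
Δx = v₀t + ½at² = 0·10 + 0.5·1.4·10² = 70.0 m

Phase 2 (decelerating): v₀ = 14.0 m/s, a = -1 m/s².
v = v₀ + at = 14.0 + (-1)(4.5) = 9.50 m/s
Δx = v₀t + ½at² = 14.0·4.5 + 0.5·-1·4.5² = 52.9 m

Phase 3 (accelerating): v₀ = 9.50 m/s, a = 1.2 m/s².
v = v₀ + at = 9.50 + (1.2)(3.5) = 13.7 m/s
Δx = v₀t + ½at² = 9.50·3.5 + 0.5·1.2·3.5² = 40.6 m

Phase 4 (decelerating): v₀ = 13.7 m/s, a = -1.8 m/s².
v = v₀ + at → t = (0 − 13.7) / -1.8 = 7.61 s
v² = v₀² + 2aΔx → Δx = (0² − 13.7²)/(2·-1.8) = 52.1 m
Total distance = 70.0 + 52.9 + 40.6 + 52.1 = 216 m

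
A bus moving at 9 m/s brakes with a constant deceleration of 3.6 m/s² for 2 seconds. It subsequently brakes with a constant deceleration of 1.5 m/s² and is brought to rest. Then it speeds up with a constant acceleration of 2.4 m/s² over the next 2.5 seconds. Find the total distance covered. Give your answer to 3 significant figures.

19.4 m

Phase 1 (decelerating): v₀ = 9.00 m/s, a = -3.6 m/s².
v = v₀ + at = 9.00 + (-3.6)(2) = 1.80 m/s
Δx = v₀t + ½at² = 9.00·2 + 0.5·-3.6·2² = 10.8 m

Phase 2 (decelerating): v₀ = 1.80 m/s, a = -1.5 m/s².
v = v₀ + at → t = (0 − 1.80) / -1.5 = 1.20 s
v² = v₀² + 2aΔx → Δx = (0² − 1.80²)/(2·-1.5) = 1.08 m

Phase 3 (accelerating): v₀ = 0 m/s, a = 2.4 m/s².
v = v₀ + at = 0 + (2.4)(2.5) = 6.00 m/s
Δx = v₀t + ½at² = 0·2.5 + 0.5·2.4·2.5² = 7.50 m
Total distance = 10.8 + 1.08 + 7.50 = 19.4 m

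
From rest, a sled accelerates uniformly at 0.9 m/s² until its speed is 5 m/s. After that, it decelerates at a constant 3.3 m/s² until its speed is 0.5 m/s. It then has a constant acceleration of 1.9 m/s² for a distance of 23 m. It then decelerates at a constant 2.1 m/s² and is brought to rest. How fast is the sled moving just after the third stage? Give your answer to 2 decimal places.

9.36 m/s

Phase 1 (accelerating): v₀ = 0 m/s, a = 0.9 m/s².
v = v₀ + at → t = (5 − 0) / 0.9 = 5.56 s
v² = v₀² + 2aΔx → Δx = (5² − 0²)/(2·0.9) = 13.9 m

Phase 2 (decelerating): v₀ = 5.00 m/s, a = -3.3 m/s².
v = v₀ + at → t = (0.5 − 5.00) / -3.3 = 1.36 s
v² = v₀² + 2aΔx → Δx = (0.5² − 5.00²)/(2·-3.3) = 3.75 m

Phase 3 (accelerating): v₀ = 0.500 m/s, a = 1.9 m/s².
v² = v₀² + 2aΔx = 0.500² + 2·1.9·23 = 87.6 → v = 9.36 m/s
t = (v − v₀)/a = (9.36 − 0.500)/1.9 = 4.66 s
Speed at end of phase 3 = 9.36 m/s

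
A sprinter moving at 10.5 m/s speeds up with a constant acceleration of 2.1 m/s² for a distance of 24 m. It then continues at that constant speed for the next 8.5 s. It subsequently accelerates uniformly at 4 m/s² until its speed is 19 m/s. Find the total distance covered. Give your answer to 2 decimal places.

Phase 1 (accelerating): v₀ = 10.5 m/s, a = 2.1 m/s².
v² = v₀² + 2aΔx = 10.5² + 2·2.1·24 = 211 → v = 14.5 m/s
t = (v − v₀)/a = (14.5 − 10.5)/2.1 = 1.92 s

Phase 2 (constant speed): v₀ = 14.5 m/s, a = 0 m/s².
v = v₀ + at = 14.5 + (0)(8.5) = 14.5 m/s
Δx = v₀t + ½at² = 14.5·8.5 + 0.5·0·8.5² = 123 m

Phase 3 (accelerating): v₀ = 14.5 m/s, a = 4 m/s².
v = v₀ + at → t = (19 − 14.5) / 4 = 1.12 s
v² = v₀² + 2aΔx → Δx = (19² − 14.5²)/(2·4) = 18.7 m
Total distance = 24.0 + 123 + 18.7 = 166 m

166.23 m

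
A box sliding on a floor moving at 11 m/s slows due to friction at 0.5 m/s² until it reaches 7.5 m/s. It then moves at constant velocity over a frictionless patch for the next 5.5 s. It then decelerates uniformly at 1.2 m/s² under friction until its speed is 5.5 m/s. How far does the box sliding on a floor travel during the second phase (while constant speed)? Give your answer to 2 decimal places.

Phase 1 (decelerating): v₀ = 11.0 m/s, a = -0.5 m/s².
v = v₀ + at → t = (7.5 − 11.0) / -0.5 = 7.00 s
v² = v₀² + 2aΔx → Δx = (7.5² − 11.0²)/(2·-0.5) = 64.8 m

Phase 2 (constant speed): v₀ = 7.50 m/s, a = 0 m/s².
v = v₀ + at = 7.50 + (0)(5.5) = 7.50 m/s
Δx = v₀t + ½at² = 7.50·5.5 + 0.5·0·5.5² = 41.2 m
Distance in phase 2 = 41.2 m

41.25 m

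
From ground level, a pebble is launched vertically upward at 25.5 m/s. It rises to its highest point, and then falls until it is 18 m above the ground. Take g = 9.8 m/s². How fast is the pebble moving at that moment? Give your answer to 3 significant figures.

Phase 1 (rising): v₀ = 25.5 m/s, a = -9.8 m/s².
v = v₀ + at → t = (0 − 25.5) / -9.8 = 2.60 s
v² = v₀² + 2aΔx → Δx = (0² − 25.5²)/(2·-9.8) = 33.2 m

Phase 2 (falling): v₀ = 0 m/s, a = -9.8 m/s².
Falls 15.2 m from rest: t = √(2·15.2/9.8) = 1.76 s; v = g·t = 17.2 m/s.
Final speed = 17.2 m/s

17.2 m/s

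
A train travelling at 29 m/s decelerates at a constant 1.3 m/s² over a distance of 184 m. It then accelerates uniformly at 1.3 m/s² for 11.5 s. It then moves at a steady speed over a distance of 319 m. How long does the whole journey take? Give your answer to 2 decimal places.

28.54 s

Phase 1 (decelerating): v₀ = 29.0 m/s, a = -1.3 m/s².
v² = v₀² + 2aΔx = 29.0² + 2·-1.3·184 = 363 → v = 19.0 m/s
t = (v − v₀)/a = (19.0 − 29.0)/-1.3 = 7.66 s

Phase 2 (accelerating): v₀ = 19.0 m/s, a = 1.3 m/s².
v = v₀ + at = 19.0 + (1.3)(11.5) = 34.0 m/s
Δx = v₀t + ½at² = 19.0·11.5 + 0.5·1.3·11.5² = 305 m

Phase 3 (constant speed): v₀ = 34.0 m/s, a = 0 m/s².
Constant speed: t = d/v = 319/34.0 = 9.38 s
Total time = 7.66 + 11.5 + 9.38 = 28.5 s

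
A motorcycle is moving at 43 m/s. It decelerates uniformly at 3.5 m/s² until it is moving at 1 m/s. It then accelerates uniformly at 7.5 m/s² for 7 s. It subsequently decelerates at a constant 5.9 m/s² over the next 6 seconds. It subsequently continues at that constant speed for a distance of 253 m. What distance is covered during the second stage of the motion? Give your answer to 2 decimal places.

190.75 m

Phase 1 (decelerating): v₀ = 43.0 m/s, a = -3.5 m/s².
v = v₀ + at → t = (1 − 43.0) / -3.5 = 12.0 s
v² = v₀² + 2aΔx → Δx = (1² − 43.0²)/(2·-3.5) = 264 m

Phase 2 (accelerating): v₀ = 1.00 m/s, a = 7.5 m/s².
v = v₀ + at = 1.00 + (7.5)(7) = 53.5 m/s
Δx = v₀t + ½at² = 1.00·7 + 0.5·7.5·7² = 191 m
Distance in phase 2 = 191 m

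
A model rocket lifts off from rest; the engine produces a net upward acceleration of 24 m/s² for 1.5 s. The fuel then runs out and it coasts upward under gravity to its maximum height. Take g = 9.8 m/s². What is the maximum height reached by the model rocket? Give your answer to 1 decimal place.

93.1 m

Phase 1 (powered ascent): v₀ = 0 m/s, a = 24 m/s².
v = v₀ + at = 0 + (24)(1.5) = 36.0 m/s
Δx = v₀t + ½at² = 0·1.5 + 0.5·24·1.5² = 27.0 m

Phase 2 (coasting upward): v₀ = 36.0 m/s, a = -9.8 m/s².
v = v₀ + at → t = (0 − 36.0) / -9.8 = 3.67 s
v² = v₀² + 2aΔx → Δx = (0² − 36.0²)/(2·-9.8) = 66.1 m
Maximum height = 27.0 + 66.1 = 93.1 m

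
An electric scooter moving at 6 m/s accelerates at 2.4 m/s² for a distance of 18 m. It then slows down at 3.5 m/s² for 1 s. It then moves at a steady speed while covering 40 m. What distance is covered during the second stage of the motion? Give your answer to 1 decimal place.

Phase 1 (accelerating): v₀ = 6.00 m/s, a = 2.4 m/s².
v² = v₀² + 2aΔx = 6.00² + 2·2.4·18 = 122 → v = 11.1 m/s
t = (v − v₀)/a = (11.1 − 6.00)/2.4 = 2.11 s

Phase 2 (decelerating): v₀ = 11.1 m/s, a = -3.5 m/s².
v = v₀ + at = 11.1 + (-3.5)(1) = 7.56 m/s
Δx = v₀t + ½at² = 11.1·1 + 0.5·-3.5·1² = 9.31 m
Distance in phase 2 = 9.31 m

9.3 m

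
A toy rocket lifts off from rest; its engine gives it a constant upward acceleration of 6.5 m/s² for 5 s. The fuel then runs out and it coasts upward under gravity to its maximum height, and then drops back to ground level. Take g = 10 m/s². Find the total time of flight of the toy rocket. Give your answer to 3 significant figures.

Phase 1 (powered ascent): v₀ = 0 m/s, a = 6.5 m/s².
v = v₀ + at = 0 + (6.5)(5) = 32.5 m/s
Δx = v₀t + ½at² = 0·5 + 0.5·6.5·5² = 81.2 m

Phase 2 (coasting upward): v₀ = 32.5 m/s, a = -10 m/s².
v = v₀ + at → t = (0 − 32.5) / -10 = 3.25 s
v² = v₀² + 2aΔx → Δx = (0² − 32.5²)/(2·-10) = 52.8 m

Phase 3 (free fall): v₀ = 0 m/s, a = -10 m/s².
Falls 134 m from rest: t = √(2·134/10) = 5.18 s; v = g·t = 51.8 m/s.
Total time = 5.00 + 3.25 + 5.18 = 13.4 s

13.4 s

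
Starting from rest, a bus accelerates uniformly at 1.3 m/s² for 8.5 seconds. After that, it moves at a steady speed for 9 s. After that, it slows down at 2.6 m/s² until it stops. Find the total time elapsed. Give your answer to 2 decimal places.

Phase 1 (accelerating): v₀ = 0 m/s, a = 1.3 m/s².
v = v₀ + at = 0 + (1.3)(8.5) = 11.1 m/s
Δx = v₀t + ½at² = 0·8.5 + 0.5·1.3·8.5² = 47.0 m

Phase 2 (constant speed): v₀ = 11.1 m/s, a = 0 m/s².
v = v₀ + at = 11.1 + (0)(9) = 11.1 m/s
Δx = v₀t + ½at² = 11.1·9 + 0.5·0·9² = 99.5 m

Phase 3 (decelerating): v₀ = 11.1 m/s, a = -2.6 m/s².
v = v₀ + at → t = (0 − 11.1) / -2.6 = 4.25 s
v² = v₀² + 2aΔx → Δx = (0² − 11.1²)/(2·-2.6) = 23.5 m
Total time = 8.50 + 9.00 + 4.25 = 21.8 s

21.75 s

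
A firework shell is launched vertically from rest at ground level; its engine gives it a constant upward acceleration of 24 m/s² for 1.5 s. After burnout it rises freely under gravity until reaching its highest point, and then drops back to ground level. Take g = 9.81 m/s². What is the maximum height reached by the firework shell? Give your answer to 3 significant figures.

93.1 m

Phase 1 (powered ascent): v₀ = 0 m/s, a = 24 m/s².
v = v₀ + at = 0 + (24)(1.5) = 36.0 m/s
Δx = v₀t + ½at² = 0·1.5 + 0.5·24·1.5² = 27.0 m

Phase 2 (coasting upward): v₀ = 36.0 m/s, a = -9.81 m/s².
v = v₀ + at → t = (0 − 36.0) / -9.81 = 3.67 s
v² = v₀² + 2aΔx → Δx = (0² − 36.0²)/(2·-9.81) = 66.1 m
Maximum height = 27.0 + 66.1 = 93.1 m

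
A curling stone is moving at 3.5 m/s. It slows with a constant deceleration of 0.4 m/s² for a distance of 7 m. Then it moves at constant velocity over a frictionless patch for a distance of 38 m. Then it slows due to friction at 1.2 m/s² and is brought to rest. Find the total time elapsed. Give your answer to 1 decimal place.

19.2 s

Phase 1 (decelerating): v₀ = 3.50 m/s, a = -0.4 m/s².
v² = v₀² + 2aΔx = 3.50² + 2·-0.4·7 = 6.65 → v = 2.58 m/s
t = (v − v₀)/a = (2.58 − 3.50)/-0.4 = 2.30 s

Phase 2 (constant speed): v₀ = 2.58 m/s, a = 0 m/s².
Constant speed: t = d/v = 38/2.58 = 14.7 s

Phase 3 (decelerating): v₀ = 2.58 m/s, a = -1.2 m/s².
v = v₀ + at → t = (0 − 2.58) / -1.2 = 2.15 s
v² = v₀² + 2aΔx → Δx = (0² − 2.58²)/(2·-1.2) = 2.77 m
Total time = 2.30 + 14.7 + 2.15 = 19.2 s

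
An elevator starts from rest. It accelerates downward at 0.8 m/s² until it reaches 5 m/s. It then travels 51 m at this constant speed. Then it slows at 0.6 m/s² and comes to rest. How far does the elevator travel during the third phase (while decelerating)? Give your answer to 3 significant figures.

20.8 m

Phase 1 (accelerating): v₀ = 0 m/s, a = 0.8 m/s².
v = v₀ + at → t = (5 − 0) / 0.8 = 6.25 s
v² = v₀² + 2aΔx → Δx = (5² − 0²)/(2·0.8) = 15.6 m

Phase 2 (constant speed): v₀ = 5.00 m/s, a = 0 m/s².
Constant speed: t = d/v = 51/5.00 = 10.2 s

Phase 3 (decelerating): v₀ = 5.00 m/s, a = -0.6 m/s².
v = v₀ + at → t = (0 − 5.00) / -0.6 = 8.33 s
v² = v₀² + 2aΔx → Δx = (0² − 5.00²)/(2·-0.6) = 20.8 m
Distance in phase 3 = 20.8 m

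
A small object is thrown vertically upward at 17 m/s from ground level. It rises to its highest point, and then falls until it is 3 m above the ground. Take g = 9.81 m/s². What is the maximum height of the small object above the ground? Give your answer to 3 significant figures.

14.7 m

Phase 1 (rising): v₀ = 17.0 m/s, a = -9.81 m/s².
v = v₀ + at → t = (0 − 17.0) / -9.81 = 1.73 s
v² = v₀² + 2aΔx → Δx = (0² − 17.0²)/(2·-9.81) = 14.7 m
Maximum height = 14.7 m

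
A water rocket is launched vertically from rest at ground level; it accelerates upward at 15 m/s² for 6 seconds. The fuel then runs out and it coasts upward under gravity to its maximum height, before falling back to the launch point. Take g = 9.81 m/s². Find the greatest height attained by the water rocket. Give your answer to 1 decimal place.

Phase 1 (powered ascent): v₀ = 0 m/s, a = 15 m/s².
v = v₀ + at = 0 + (15)(6) = 90.0 m/s
Δx = v₀t + ½at² = 0·6 + 0.5·15·6² = 270 m

Phase 2 (coasting upward): v₀ = 90.0 m/s, a = -9.81 m/s².
v = v₀ + at → t = (0 − 90.0) / -9.81 = 9.17 s
v² = v₀² + 2aΔx → Δx = (0² − 90.0²)/(2·-9.81) = 413 m
Maximum height = 270 + 413 = 683 m

682.8 m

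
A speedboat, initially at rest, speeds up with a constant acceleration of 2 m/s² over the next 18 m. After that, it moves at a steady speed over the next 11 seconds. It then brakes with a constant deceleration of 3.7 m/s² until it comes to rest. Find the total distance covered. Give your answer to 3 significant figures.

Phase 1 (accelerating): v₀ = 0 m/s, a = 2 m/s².
v² = v₀² + 2aΔx = 0² + 2·2·18 = 72.0 → v = 8.49 m/s
t = (v − v₀)/a = (8.49 − 0)/2 = 4.24 s

Phase 2 (constant speed): v₀ = 8.49 m/s, a = 0 m/s².
v = v₀ + at = 8.49 + (0)(11) = 8.49 m/s
Δx = v₀t + ½at² = 8.49·11 + 0.5·0·11² = 93.3 m

Phase 3 (decelerating): v₀ = 8.49 m/s, a = -3.7 m/s².
v = v₀ + at → t = (0 − 8.49) / -3.7 = 2.29 s
v² = v₀² + 2aΔx → Δx = (0² − 8.49²)/(2·-3.7) = 9.73 m
Total distance = 18.0 + 93.3 + 9.73 = 121 m

121 m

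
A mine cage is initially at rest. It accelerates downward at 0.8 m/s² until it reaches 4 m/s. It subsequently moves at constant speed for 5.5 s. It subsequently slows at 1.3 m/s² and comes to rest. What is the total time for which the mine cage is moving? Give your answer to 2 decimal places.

13.58 s

Phase 1 (accelerating): v₀ = 0 m/s, a = 0.8 m/s².
v = v₀ + at → t = (4 − 0) / 0.8 = 5.00 s
v² = v₀² + 2aΔx → Δx = (4² − 0²)/(2·0.8) = 10.0 m

Phase 2 (constant speed): v₀ = 4.00 m/s, a = 0 m/s².
v = v₀ + at = 4.00 + (0)(5.5) = 4.00 m/s
Δx = v₀t + ½at² = 4.00·5.5 + 0.5·0·5.5² = 22.0 m

Phase 3 (decelerating): v₀ = 4.00 m/s, a = -1.3 m/s².
v = v₀ + at → t = (0 − 4.00) / -1.3 = 3.08 s
v² = v₀² + 2aΔx → Δx = (0² − 4.00²)/(2·-1.3) = 6.15 m
Total time = 5.00 + 5.50 + 3.08 = 13.6 s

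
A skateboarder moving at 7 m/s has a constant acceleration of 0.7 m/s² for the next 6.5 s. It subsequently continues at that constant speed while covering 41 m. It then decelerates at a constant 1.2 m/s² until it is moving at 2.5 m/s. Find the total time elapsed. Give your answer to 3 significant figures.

17.6 s

Phase 1 (accelerating): v₀ = 7.00 m/s, a = 0.7 m/s².
v = v₀ + at = 7.00 + (0.7)(6.5) = 11.6 m/s
Δx = v₀t + ½at² = 7.00·6.5 + 0.5·0.7·6.5² = 60.3 m

Phase 2 (constant speed): v₀ = 11.6 m/s, a = 0 m/s².
Constant speed: t = d/v = 41/11.6 = 3.55 s

Phase 3 (decelerating): v₀ = 11.6 m/s, a = -1.2 m/s².
v = v₀ + at → t = (2.5 − 11.6) / -1.2 = 7.54 s
v² = v₀² + 2aΔx → Δx = (2.5² − 11.6²)/(2·-1.2) = 53.0 m
Total time = 6.50 + 3.55 + 7.54 = 17.6 s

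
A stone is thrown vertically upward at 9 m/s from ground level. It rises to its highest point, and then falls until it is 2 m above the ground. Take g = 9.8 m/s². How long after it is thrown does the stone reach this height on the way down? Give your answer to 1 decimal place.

Phase 1 (rising): v₀ = 9.00 m/s, a = -9.8 m/s².
v = v₀ + at → t = (0 − 9.00) / -9.8 = 0.918 s
v² = v₀² + 2aΔx → Δx = (0² − 9.00²)/(2·-9.8) = 4.13 m

Phase 2 (falling): v₀ = 0 m/s, a = -9.8 m/s².
Falls 2.13 m from rest: t = √(2·2.13/9.8) = 0.660 s; v = g·t = 6.47 m/s.
Total time = 0.918 + 0.660 = 1.58 s

1.6 s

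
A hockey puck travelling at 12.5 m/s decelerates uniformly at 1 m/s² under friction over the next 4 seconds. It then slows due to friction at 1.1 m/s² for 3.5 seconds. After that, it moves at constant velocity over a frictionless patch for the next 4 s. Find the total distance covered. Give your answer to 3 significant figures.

Phase 1 (decelerating): v₀ = 12.5 m/s, a = -1 m/s².
v = v₀ + at = 12.5 + (-1)(4) = 8.50 m/s
Δx = v₀t + ½at² = 12.5·4 + 0.5·-1·4² = 42.0 m

Phase 2 (decelerating): v₀ = 8.50 m/s, a = -1.1 m/s².
v = v₀ + at = 8.50 + (-1.1)(3.5) = 4.65 m/s
Δx = v₀t + ½at² = 8.50·3.5 + 0.5·-1.1·3.5² = 23.0 m

Phase 3 (constant speed): v₀ = 4.65 m/s, a = 0 m/s².
v = v₀ + at = 4.65 + (0)(4) = 4.65 m/s
Δx = v₀t + ½at² = 4.65·4 + 0.5·0·4² = 18.6 m
Total distance = 42.0 + 23.0 + 18.6 = 83.6 m

83.6 m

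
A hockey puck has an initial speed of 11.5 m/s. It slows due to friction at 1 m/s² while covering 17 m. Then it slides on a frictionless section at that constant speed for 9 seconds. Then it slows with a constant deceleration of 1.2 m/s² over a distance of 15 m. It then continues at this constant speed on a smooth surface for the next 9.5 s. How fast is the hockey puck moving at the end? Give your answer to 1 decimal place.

7.9 m/s

Phase 1 (decelerating): v₀ = 11.5 m/s, a = -1 m/s².
v² = v₀² + 2aΔx = 11.5² + 2·-1·17 = 98.2 → v = 9.91 m/s
t = (v − v₀)/a = (9.91 − 11.5)/-1 = 1.59 s

Phase 2 (constant speed): v₀ = 9.91 m/s, a = 0 m/s².
v = v₀ + at = 9.91 + (0)(9) = 9.91 m/s
Δx = v₀t + ½at² = 9.91·9 + 0.5·0·9² = 89.2 m

Phase 3 (decelerating): v₀ = 9.91 m/s, a = -1.2 m/s².
v² = v₀² + 2aΔx = 9.91² + 2·-1.2·15 = 62.2 → v = 7.89 m/s
t = (v − v₀)/a = (7.89 − 9.91)/-1.2 = 1.69 s

Phase 4 (constant speed): v₀ = 7.89 m/s, a = 0 m/s².
v = v₀ + at = 7.89 + (0)(9.5) = 7.89 m/s
Δx = v₀t + ½at² = 7.89·9.5 + 0.5·0·9.5² = 75.0 m
Final speed = 7.89 m/s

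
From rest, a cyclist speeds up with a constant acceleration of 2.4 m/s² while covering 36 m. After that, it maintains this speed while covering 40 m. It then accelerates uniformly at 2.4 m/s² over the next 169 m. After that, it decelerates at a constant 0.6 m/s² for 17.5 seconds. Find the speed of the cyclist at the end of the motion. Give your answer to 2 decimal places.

20.87 m/s

Phase 1 (accelerating): v₀ = 0 m/s, a = 2.4 m/s².
v² = v₀² + 2aΔx = 0² + 2·2.4·36 = 173 → v = 13.1 m/s
t = (v − v₀)/a = (13.1 − 0)/2.4 = 5.48 s

Phase 2 (constant speed): v₀ = 13.1 m/s, a = 0 m/s².
Constant speed: t = d/v = 40/13.1 = 3.04 s

Phase 3 (accelerating): v₀ = 13.1 m/s, a = 2.4 m/s².
v² = v₀² + 2aΔx = 13.1² + 2·2.4·169 = 984 → v = 31.4 m/s
t = (v − v₀)/a = (31.4 − 13.1)/2.4 = 7.59 s

Phase 4 (decelerating): v₀ = 31.4 m/s, a = -0.6 m/s².
v = v₀ + at = 31.4 + (-0.6)(17.5) = 20.9 m/s
Δx = v₀t + ½at² = 31.4·17.5 + 0.5·-0.6·17.5² = 457 m
Final speed = 20.9 m/s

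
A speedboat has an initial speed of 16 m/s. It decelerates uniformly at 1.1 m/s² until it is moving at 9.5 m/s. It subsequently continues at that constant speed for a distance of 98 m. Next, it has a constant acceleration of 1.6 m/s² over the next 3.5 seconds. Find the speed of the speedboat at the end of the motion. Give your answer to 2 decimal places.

Phase 1 (decelerating): v₀ = 16.0 m/s, a = -1.1 m/s².
v = v₀ + at → t = (9.5 − 16.0) / -1.1 = 5.91 s
v² = v₀² + 2aΔx → Δx = (9.5² − 16.0²)/(2·-1.1) = 75.3 m

Phase 2 (constant speed): v₀ = 9.50 m/s, a = 0 m/s².
Constant speed: t = d/v = 98/9.50 = 10.3 s

Phase 3 (accelerating): v₀ = 9.50 m/s, a = 1.6 m/s².
v = v₀ + at = 9.50 + (1.6)(3.5) = 15.1 m/s
Δx = v₀t + ½at² = 9.50·3.5 + 0.5·1.6·3.5² = 43.0 m
Final speed = 15.1 m/s

15.10 m/s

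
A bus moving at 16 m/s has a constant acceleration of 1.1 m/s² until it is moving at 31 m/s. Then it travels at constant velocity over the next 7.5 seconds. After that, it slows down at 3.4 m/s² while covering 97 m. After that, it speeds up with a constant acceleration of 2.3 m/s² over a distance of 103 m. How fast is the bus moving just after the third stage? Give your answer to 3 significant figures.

Phase 1 (accelerating): v₀ = 16.0 m/s, a = 1.1 m/s².
v = v₀ + at → t = (31 − 16.0) / 1.1 = 13.6 s
v² = v₀² + 2aΔx → Δx = (31² − 16.0²)/(2·1.1) = 320 m

Phase 2 (constant speed): v₀ = 31.0 m/s, a = 0 m/s².
v = v₀ + at = 31.0 + (0)(7.5) = 31.0 m/s
Δx = v₀t + ½at² = 31.0·7.5 + 0.5·0·7.5² = 232 m

Phase 3 (decelerating): v₀ = 31.0 m/s, a = -3.4 m/s².
v² = v₀² + 2aΔx = 31.0² + 2·-3.4·97 = 301 → v = 17.4 m/s
t = (v − v₀)/a = (17.4 − 31.0)/-3.4 = 4.01 s
Speed at end of phase 3 = 17.4 m/s

17.4 m/s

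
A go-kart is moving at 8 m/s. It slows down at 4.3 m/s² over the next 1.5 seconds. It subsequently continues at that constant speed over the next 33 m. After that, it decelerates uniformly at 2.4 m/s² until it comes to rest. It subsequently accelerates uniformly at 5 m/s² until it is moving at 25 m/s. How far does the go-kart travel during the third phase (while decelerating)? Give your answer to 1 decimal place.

Phase 1 (decelerating): v₀ = 8.00 m/s, a = -4.3 m/s².
v = v₀ + at = 8.00 + (-4.3)(1.5) = 1.55 m/s
Δx = v₀t + ½at² = 8.00·1.5 + 0.5·-4.3·1.5² = 7.16 m

Phase 2 (constant speed): v₀ = 1.55 m/s, a = 0 m/s².
Constant speed: t = d/v = 33/1.55 = 21.3 s

Phase 3 (decelerating): v₀ = 1.55 m/s, a = -2.4 m/s².
v = v₀ + at → t = (0 − 1.55) / -2.4 = 0.646 s
v² = v₀² + 2aΔx → Δx = (0² − 1.55²)/(2·-2.4) = 0.501 m
Distance in phase 3 = 0.501 m

0.5 m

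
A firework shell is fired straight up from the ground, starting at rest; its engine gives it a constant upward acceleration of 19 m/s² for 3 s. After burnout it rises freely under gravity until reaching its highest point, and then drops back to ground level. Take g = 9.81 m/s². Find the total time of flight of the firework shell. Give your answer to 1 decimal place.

16.0 s

Phase 1 (powered ascent): v₀ = 0 m/s, a = 19 m/s².
v = v₀ + at = 0 + (19)(3) = 57.0 m/s
Δx = v₀t + ½at² = 0·3 + 0.5·19·3² = 85.5 m

Phase 2 (coasting upward): v₀ = 57.0 m/s, a = -9.81 m/s².
v = v₀ + at → t = (0 − 57.0) / -9.81 = 5.81 s
v² = v₀² + 2aΔx → Δx = (0² − 57.0²)/(2·-9.81) = 166 m

Phase 3 (free fall): v₀ = 0 m/s, a = -9.81 m/s².
Falls 251 m from rest: t = √(2·251/9.81) = 7.15 s; v = g·t = 70.2 m/s.
Total time = 3.00 + 5.81 + 7.15 = 16.0 s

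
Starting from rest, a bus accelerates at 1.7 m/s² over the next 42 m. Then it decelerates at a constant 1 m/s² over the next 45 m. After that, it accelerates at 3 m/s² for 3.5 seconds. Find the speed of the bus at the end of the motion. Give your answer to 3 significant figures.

17.8 m/s

Phase 1 (accelerating): v₀ = 0 m/s, a = 1.7 m/s².
v² = v₀² + 2aΔx = 0² + 2·1.7·42 = 143 → v = 11.9 m/s
t = (v − v₀)/a = (11.9 − 0)/1.7 = 7.03 s

Phase 2 (decelerating): v₀ = 11.9 m/s, a = -1 m/s².
v² = v₀² + 2aΔx = 11.9² + 2·-1·45 = 52.8 → v = 7.27 m/s
t = (v − v₀)/a = (7.27 − 11.9)/-1 = 4.68 s

Phase 3 (accelerating): v₀ = 7.27 m/s, a = 3 m/s².
v = v₀ + at = 7.27 + (3)(3.5) = 17.8 m/s
Δx = v₀t + ½at² = 7.27·3.5 + 0.5·3·3.5² = 43.8 m
Final speed = 17.8 m/s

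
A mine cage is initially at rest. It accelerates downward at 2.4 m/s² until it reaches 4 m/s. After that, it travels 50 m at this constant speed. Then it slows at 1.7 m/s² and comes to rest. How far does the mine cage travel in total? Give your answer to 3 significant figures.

Phase 1 (accelerating): v₀ = 0 m/s, a = 2.4 m/s².
v = v₀ + at → t = (4 − 0) / 2.4 = 1.67 s
v² = v₀² + 2aΔx → Δx = (4² − 0²)/(2·2.4) = 3.33 m

Phase 2 (constant speed): v₀ = 4.00 m/s, a = 0 m/s².
Constant speed: t = d/v = 50/4.00 = 12.5 s

Phase 3 (decelerating): v₀ = 4.00 m/s, a = -1.7 m/s².
v = v₀ + at → t = (0 − 4.00) / -1.7 = 2.35 s
v² = v₀² + 2aΔx → Δx = (0² − 4.00²)/(2·-1.7) = 4.71 m
Total distance = 3.33 + 50.0 + 4.71 = 58.0 m

58.0 m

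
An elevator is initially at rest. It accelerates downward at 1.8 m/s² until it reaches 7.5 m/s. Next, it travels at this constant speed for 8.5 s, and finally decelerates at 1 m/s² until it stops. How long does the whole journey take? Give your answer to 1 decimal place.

20.2 s

Phase 1 (accelerating): v₀ = 0 m/s, a = 1.8 m/s².
v = v₀ + at → t = (7.5 − 0) / 1.8 = 4.17 s
v² = v₀² + 2aΔx → Δx = (7.5² − 0²)/(2·1.8) = 15.6 m

Phase 2 (constant speed): v₀ = 7.50 m/s, a = 0 m/s².
v = v₀ + at = 7.50 + (0)(8.5) = 7.50 m/s
Δx = v₀t + ½at² = 7.50·8.5 + 0.5·0·8.5² = 63.8 m

Phase 3 (decelerating): v₀ = 7.50 m/s, a = -1 m/s².
v = v₀ + at → t = (0 − 7.50) / -1 = 7.50 s
v² = v₀² + 2aΔx → Δx = (0² − 7.50²)/(2·-1) = 28.1 m
Total time = 4.17 + 8.50 + 7.50 = 20.2 s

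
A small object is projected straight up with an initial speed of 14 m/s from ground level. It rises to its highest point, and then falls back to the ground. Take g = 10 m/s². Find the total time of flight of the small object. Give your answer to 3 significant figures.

2.80 s

Phase 1 (rising): v₀ = 14.0 m/s, a = -10 m/s².
v = v₀ + at → t = (0 − 14.0) / -10 = 1.40 s
v² = v₀² + 2aΔx → Δx = (0² − 14.0²)/(2·-10) = 9.80 m

Phase 2 (falling): v₀ = 0 m/s, a = -10 m/s².
Falls 9.80 m from rest: t = √(2·9.80/10) = 1.40 s; v = g·t = 14.0 m/s.
Total time = 1.40 + 1.40 = 2.80 s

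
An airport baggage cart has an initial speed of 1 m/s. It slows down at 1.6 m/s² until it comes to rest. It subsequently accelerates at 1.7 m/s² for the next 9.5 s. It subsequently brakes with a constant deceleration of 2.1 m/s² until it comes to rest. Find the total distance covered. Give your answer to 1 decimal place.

139.1 m

Phase 1 (decelerating): v₀ = 1.00 m/s, a = -1.6 m/s².
v = v₀ + at → t = (0 − 1.00) / -1.6 = 0.625 s
v² = v₀² + 2aΔx → Δx = (0² − 1.00²)/(2·-1.6) = 0.312 m

Phase 2 (accelerating): v₀ = 0 m/s, a = 1.7 m/s².
v = v₀ + at = 0 + (1.7)(9.5) = 16.1 m/s
Δx = v₀t + ½at² = 0·9.5 + 0.5·1.7·9.5² = 76.7 m

Phase 3 (decelerating): v₀ = 16.1 m/s, a = -2.1 m/s².
v = v₀ + at → t = (0 − 16.1) / -2.1 = 7.69 s
v² = v₀² + 2aΔx → Δx = (0² − 16.1²)/(2·-2.1) = 62.1 m
Total distance = 0.312 + 76.7 + 62.1 = 139 m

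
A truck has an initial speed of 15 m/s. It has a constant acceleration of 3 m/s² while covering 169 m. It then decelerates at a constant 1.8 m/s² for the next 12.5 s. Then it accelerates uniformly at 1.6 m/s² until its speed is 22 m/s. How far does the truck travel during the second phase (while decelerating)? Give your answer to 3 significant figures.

Phase 1 (accelerating): v₀ = 15.0 m/s, a = 3 m/s².
v² = v₀² + 2aΔx = 15.0² + 2·3·169 = 1240 → v = 35.2 m/s
t = (v − v₀)/a = (35.2 − 15.0)/3 = 6.73 s

Phase 2 (decelerating): v₀ = 35.2 m/s, a = -1.8 m/s².
v = v₀ + at = 35.2 + (-1.8)(12.5) = 12.7 m/s
Δx = v₀t + ½at² = 35.2·12.5 + 0.5·-1.8·12.5² = 299 m
Distance in phase 2 = 299 m

299 m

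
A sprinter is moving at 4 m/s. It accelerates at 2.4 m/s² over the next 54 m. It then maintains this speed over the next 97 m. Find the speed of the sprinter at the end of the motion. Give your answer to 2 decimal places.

Phase 1 (accelerating): v₀ = 4.00 m/s, a = 2.4 m/s².
v² = v₀² + 2aΔx = 4.00² + 2·2.4·54 = 275 → v = 16.6 m/s
t = (v − v₀)/a = (16.6 − 4.00)/2.4 = 5.25 s

Phase 2 (constant speed): v₀ = 16.6 m/s, a = 0 m/s².
Constant speed: t = d/v = 97/16.6 = 5.85 s
Final speed = 16.6 m/s

16.59 m/s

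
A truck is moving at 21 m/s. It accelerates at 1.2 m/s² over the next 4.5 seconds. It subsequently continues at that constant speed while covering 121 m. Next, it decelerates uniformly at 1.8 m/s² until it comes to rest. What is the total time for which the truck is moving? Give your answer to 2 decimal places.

Phase 1 (accelerating): v₀ = 21.0 m/s, a = 1.2 m/s².
v = v₀ + at = 21.0 + (1.2)(4.5) = 26.4 m/s
Δx = v₀t + ½at² = 21.0·4.5 + 0.5·1.2·4.5² = 107 m

Phase 2 (constant speed): v₀ = 26.4 m/s, a = 0 m/s².
Constant speed: t = d/v = 121/26.4 = 4.58 s

Phase 3 (decelerating): v₀ = 26.4 m/s, a = -1.8 m/s².
v = v₀ + at → t = (0 − 26.4) / -1.8 = 14.7 s
v² = v₀² + 2aΔx → Δx = (0² − 26.4²)/(2·-1.8) = 194 m
Total time = 4.50 + 4.58 + 14.7 = 23.8 s

23.75 s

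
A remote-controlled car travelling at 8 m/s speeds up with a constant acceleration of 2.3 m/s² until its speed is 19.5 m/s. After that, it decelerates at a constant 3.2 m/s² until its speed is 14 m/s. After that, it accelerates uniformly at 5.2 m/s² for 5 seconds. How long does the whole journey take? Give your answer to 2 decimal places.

Phase 1 (accelerating): v₀ = 8.00 m/s, a = 2.3 m/s².
v = v₀ + at → t = (19.5 − 8.00) / 2.3 = 5.00 s
v² = v₀² + 2aΔx → Δx = (19.5² − 8.00²)/(2·2.3) = 68.8 m

Phase 2 (decelerating): v₀ = 19.5 m/s, a = -3.2 m/s².
v = v₀ + at → t = (14 − 19.5) / -3.2 = 1.72 s
v² = v₀² + 2aΔx → Δx = (14² − 19.5²)/(2·-3.2) = 28.8 m

Phase 3 (accelerating): v₀ = 14.0 m/s, a = 5.2 m/s².
v = v₀ + at = 14.0 + (5.2)(5) = 40.0 m/s
Δx = v₀t + ½at² = 14.0·5 + 0.5·5.2·5² = 135 m
Total time = 5.00 + 1.72 + 5.00 = 11.7 s

11.72 s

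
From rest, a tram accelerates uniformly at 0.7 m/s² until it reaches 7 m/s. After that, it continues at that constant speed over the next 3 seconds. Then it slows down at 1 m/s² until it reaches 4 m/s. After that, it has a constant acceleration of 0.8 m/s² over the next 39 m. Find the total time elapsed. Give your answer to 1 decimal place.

Phase 1 (accelerating): v₀ = 0 m/s, a = 0.7 m/s².
v = v₀ + at → t = (7 − 0) / 0.7 = 10.0 s
v² = v₀² + 2aΔx → Δx = (7² − 0²)/(2·0.7) = 35.0 m

Phase 2 (constant speed): v₀ = 7.00 m/s, a = 0 m/s².
v = v₀ + at = 7.00 + (0)(3) = 7.00 m/s
Δx = v₀t + ½at² = 7.00·3 + 0.5·0·3² = 21.0 m

Phase 3 (decelerating): v₀ = 7.00 m/s, a = -1 m/s².
v = v₀ + at → t = (4 − 7.00) / -1 = 3.00 s
v² = v₀² + 2aΔx → Δx = (4² − 7.00²)/(2·-1) = 16.5 m

Phase 4 (accelerating): v₀ = 4.00 m/s, a = 0.8 m/s².
v² = v₀² + 2aΔx = 4.00² + 2·0.8·39 = 78.4 → v = 8.85 m/s
t = (v − v₀)/a = (8.85 − 4.00)/0.8 = 6.07 s
Total time = 10.0 + 3.00 + 3.00 + 6.07 = 22.1 s

22.1 s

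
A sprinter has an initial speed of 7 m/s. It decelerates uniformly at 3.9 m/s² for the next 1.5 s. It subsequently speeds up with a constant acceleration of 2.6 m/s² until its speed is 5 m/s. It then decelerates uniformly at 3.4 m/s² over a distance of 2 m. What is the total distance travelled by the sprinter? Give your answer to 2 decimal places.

Phase 1 (decelerating): v₀ = 7.00 m/s, a = -3.9 m/s².
v = v₀ + at = 7.00 + (-3.9)(1.5) = 1.15 m/s
Δx = v₀t + ½at² = 7.00·1.5 + 0.5·-3.9·1.5² = 6.11 m

Phase 2 (accelerating): v₀ = 1.15 m/s, a = 2.6 m/s².
v = v₀ + at → t = (5 − 1.15) / 2.6 = 1.48 s
v² = v₀² + 2aΔx → Δx = (5² − 1.15²)/(2·2.6) = 4.55 m

Phase 3 (decelerating): v₀ = 5.00 m/s, a = -3.4 m/s².
v² = v₀² + 2aΔx = 5.00² + 2·-3.4·2 = 11.4 → v = 3.38 m/s
t = (v − v₀)/a = (3.38 − 5.00)/-3.4 = 0.478 s
Total distance = 6.11 + 4.55 + 2.00 = 12.7 m

12.67 m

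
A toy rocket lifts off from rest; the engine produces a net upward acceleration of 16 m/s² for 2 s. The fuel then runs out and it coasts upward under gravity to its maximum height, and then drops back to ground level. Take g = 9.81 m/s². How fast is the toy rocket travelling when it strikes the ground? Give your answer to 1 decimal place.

Phase 1 (powered ascent): v₀ = 0 m/s, a = 16 m/s².
v = v₀ + at = 0 + (16)(2) = 32.0 m/s
Δx = v₀t + ½at² = 0·2 + 0.5·16·2² = 32.0 m

Phase 2 (coasting upward): v₀ = 32.0 m/s, a = -9.81 m/s².
v = v₀ + at → t = (0 − 32.0) / -9.81 = 3.26 s
v² = v₀² + 2aΔx → Δx = (0² − 32.0²)/(2·-9.81) = 52.2 m

Phase 3 (free fall): v₀ = 0 m/s, a = -9.81 m/s².
Falls 84.2 m from rest: t = √(2·84.2/9.81) = 4.14 s; v = g·t = 40.6 m/s.
Impact speed = 40.6 m/s

40.6 m/s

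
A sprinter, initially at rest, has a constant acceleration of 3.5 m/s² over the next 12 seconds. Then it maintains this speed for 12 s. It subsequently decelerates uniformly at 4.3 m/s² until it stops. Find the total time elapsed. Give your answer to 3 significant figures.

Phase 1 (accelerating): v₀ = 0 m/s, a = 3.5 m/s².
v = v₀ + at = 0 + (3.5)(12) = 42.0 m/s
Δx = v₀t + ½at² = 0·12 + 0.5·3.5·12² = 252 m

Phase 2 (constant speed): v₀ = 42.0 m/s, a = 0 m/s².
v = v₀ + at = 42.0 + (0)(12) = 42.0 m/s
Δx = v₀t + ½at² = 42.0·12 + 0.5·0·12² = 504 m

Phase 3 (decelerating): v₀ = 42.0 m/s, a = -4.3 m/s².
v = v₀ + at → t = (0 − 42.0) / -4.3 = 9.77 s
v² = v₀² + 2aΔx → Δx = (0² − 42.0²)/(2·-4.3) = 205 m
Total time = 12.0 + 12.0 + 9.77 = 33.8 s

33.8 s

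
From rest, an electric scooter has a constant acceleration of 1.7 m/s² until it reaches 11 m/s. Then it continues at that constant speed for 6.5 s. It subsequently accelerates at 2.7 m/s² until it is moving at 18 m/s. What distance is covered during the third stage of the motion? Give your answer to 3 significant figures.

Phase 1 (accelerating): v₀ = 0 m/s, a = 1.7 m/s².
v = v₀ + at → t = (11 − 0) / 1.7 = 6.47 s
v² = v₀² + 2aΔx → Δx = (11² − 0²)/(2·1.7) = 35.6 m

Phase 2 (constant speed): v₀ = 11.0 m/s, a = 0 m/s².
v = v₀ + at = 11.0 + (0)(6.5) = 11.0 m/s
Δx = v₀t + ½at² = 11.0·6.5 + 0.5·0·6.5² = 71.5 m

Phase 3 (accelerating): v₀ = 11.0 m/s, a = 2.7 m/s².
v = v₀ + at → t = (18 − 11.0) / 2.7 = 2.59 s
v² = v₀² + 2aΔx → Δx = (18² − 11.0²)/(2·2.7) = 37.6 m
Distance in phase 3 = 37.6 m

37.6 m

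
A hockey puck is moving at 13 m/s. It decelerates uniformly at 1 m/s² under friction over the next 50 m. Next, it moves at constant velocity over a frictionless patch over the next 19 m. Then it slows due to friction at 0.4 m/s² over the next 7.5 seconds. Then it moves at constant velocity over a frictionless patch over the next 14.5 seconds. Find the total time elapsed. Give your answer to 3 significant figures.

29.0 s

Phase 1 (decelerating): v₀ = 13.0 m/s, a = -1 m/s².
v² = v₀² + 2aΔx = 13.0² + 2·-1·50 = 69.0 → v = 8.31 m/s
t = (v − v₀)/a = (8.31 − 13.0)/-1 = 4.69 s

Phase 2 (constant speed): v₀ = 8.31 m/s, a = 0 m/s².
Constant speed: t = d/v = 19/8.31 = 2.29 s

Phase 3 (decelerating): v₀ = 8.31 m/s, a = -0.4 m/s².
v = v₀ + at = 8.31 + (-0.4)(7.5) = 5.31 m/s
Δx = v₀t + ½at² = 8.31·7.5 + 0.5·-0.4·7.5² = 51.0 m

Phase 4 (constant speed): v₀ = 5.31 m/s, a = 0 m/s².
v = v₀ + at = 5.31 + (0)(14.5) = 5.31 m/s
Δx = v₀t + ½at² = 5.31·14.5 + 0.5·0·14.5² = 76.9 m
Total time = 4.69 + 2.29 + 7.50 + 14.5 = 29.0 s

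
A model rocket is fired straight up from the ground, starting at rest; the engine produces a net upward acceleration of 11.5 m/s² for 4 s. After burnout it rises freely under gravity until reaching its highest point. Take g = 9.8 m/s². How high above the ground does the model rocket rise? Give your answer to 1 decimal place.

200.0 m

Phase 1 (powered ascent): v₀ = 0 m/s, a = 11.5 m/s².
v = v₀ + at = 0 + (11.5)(4) = 46.0 m/s
Δx = v₀t + ½at² = 0·4 + 0.5·11.5·4² = 92.0 m

Phase 2 (coasting upward): v₀ = 46.0 m/s, a = -9.8 m/s².
v = v₀ + at → t = (0 − 46.0) / -9.8 = 4.69 s
v² = v₀² + 2aΔx → Δx = (0² − 46.0²)/(2·-9.8) = 108 m
Maximum height = 92.0 + 108 = 200 m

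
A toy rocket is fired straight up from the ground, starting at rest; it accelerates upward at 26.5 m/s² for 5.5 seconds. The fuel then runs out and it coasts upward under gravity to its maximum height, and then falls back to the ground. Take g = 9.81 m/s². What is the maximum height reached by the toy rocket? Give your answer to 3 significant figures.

Phase 1 (powered ascent): v₀ = 0 m/s, a = 26.5 m/s².
v = v₀ + at = 0 + (26.5)(5.5) = 146 m/s
Δx = v₀t + ½at² = 0·5.5 + 0.5·26.5·5.5² = 401 m

Phase 2 (coasting upward): v₀ = 146 m/s, a = -9.81 m/s².
v = v₀ + at → t = (0 − 146) / -9.81 = 14.9 s
v² = v₀² + 2aΔx → Δx = (0² − 146²)/(2·-9.81) = 1080 m
Maximum height = 401 + 1080 = 1480 m

1480 m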